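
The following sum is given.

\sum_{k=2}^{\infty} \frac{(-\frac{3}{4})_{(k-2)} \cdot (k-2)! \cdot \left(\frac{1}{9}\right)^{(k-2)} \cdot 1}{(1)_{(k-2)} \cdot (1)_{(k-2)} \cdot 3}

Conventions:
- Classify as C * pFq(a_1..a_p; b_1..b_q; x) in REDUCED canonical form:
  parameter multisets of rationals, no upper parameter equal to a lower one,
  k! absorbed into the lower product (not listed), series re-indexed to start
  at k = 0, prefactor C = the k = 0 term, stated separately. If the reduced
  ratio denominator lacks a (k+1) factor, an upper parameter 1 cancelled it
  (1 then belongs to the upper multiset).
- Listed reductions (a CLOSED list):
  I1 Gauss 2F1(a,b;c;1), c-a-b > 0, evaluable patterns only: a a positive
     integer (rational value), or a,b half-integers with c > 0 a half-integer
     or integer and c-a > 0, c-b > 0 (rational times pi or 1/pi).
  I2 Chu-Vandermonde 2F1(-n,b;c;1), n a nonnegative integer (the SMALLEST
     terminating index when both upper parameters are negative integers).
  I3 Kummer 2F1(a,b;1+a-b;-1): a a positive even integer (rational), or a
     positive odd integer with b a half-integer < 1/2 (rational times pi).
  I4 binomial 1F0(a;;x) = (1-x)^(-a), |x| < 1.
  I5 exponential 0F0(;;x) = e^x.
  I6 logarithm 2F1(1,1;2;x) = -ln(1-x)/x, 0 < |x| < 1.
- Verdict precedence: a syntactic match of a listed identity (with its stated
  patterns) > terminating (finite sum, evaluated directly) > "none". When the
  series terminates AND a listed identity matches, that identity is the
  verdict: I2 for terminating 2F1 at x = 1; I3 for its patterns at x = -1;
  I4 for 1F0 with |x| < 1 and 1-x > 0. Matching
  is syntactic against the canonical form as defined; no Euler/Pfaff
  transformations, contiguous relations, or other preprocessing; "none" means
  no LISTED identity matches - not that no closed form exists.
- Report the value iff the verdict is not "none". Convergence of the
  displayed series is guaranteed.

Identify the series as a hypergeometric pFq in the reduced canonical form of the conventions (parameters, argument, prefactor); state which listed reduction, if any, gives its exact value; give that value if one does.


At argument \frac{1}{9}: a 1F0 with upper {-\frac{3}{4}}, lower {-}, scaled by C = \frac{1}{3}. Verdict at x = \frac{1}{9}: the binomial series (I4) matches (the 1F0 binomial series: exponent 3/4, x = \frac{1}{9}). Value: \frac{1}{3} \cdot \left(\frac{8}{9}\right)^{\frac{3}{4}}.

The tell: t_0 being \frac{1}{3}, the constant factors (C = 1/3) combine into one prefactor.
Term ratio: r(k) = \frac{1}{9} * (k-\frac{3}{4}) / [(k+1)] - poly over poly, x = \frac{1}{9} from leading terms; C = \frac{1}{3} at k = 0.


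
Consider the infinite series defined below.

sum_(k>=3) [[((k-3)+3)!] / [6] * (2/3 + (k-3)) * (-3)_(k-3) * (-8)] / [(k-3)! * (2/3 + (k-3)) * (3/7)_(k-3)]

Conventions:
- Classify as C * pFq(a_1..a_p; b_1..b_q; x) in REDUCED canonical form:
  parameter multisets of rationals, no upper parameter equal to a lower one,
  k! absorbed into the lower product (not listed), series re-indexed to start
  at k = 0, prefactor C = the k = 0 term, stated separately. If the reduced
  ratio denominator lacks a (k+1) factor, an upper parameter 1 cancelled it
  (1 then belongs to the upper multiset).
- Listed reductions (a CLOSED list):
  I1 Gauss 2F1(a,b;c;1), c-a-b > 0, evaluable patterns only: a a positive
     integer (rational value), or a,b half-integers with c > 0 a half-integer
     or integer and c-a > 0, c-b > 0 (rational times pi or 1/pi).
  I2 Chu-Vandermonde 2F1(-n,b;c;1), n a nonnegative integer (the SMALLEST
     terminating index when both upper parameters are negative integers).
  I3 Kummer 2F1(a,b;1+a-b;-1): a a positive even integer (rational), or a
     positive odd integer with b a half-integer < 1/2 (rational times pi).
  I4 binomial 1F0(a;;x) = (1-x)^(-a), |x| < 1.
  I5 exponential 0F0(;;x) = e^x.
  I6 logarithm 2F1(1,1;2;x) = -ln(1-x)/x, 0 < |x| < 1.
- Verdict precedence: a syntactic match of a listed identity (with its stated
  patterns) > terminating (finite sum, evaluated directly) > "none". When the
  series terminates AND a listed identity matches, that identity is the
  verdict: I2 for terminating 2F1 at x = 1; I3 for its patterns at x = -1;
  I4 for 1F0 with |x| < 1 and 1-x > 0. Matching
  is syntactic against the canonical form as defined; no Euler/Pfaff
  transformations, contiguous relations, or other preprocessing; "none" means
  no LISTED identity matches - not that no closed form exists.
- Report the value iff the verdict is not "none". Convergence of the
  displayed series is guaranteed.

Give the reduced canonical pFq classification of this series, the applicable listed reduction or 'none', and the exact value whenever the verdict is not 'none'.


This is -8 * 2F1(-3, 4; 3/7; 1) in reduced canonical form. Verdict at x = 1: the Chu-Vandermonde identity I2 matches (terminating 2F1 at x = 1 with n = 3, b = 4, c = 3/7). Hence: 1320/17.

Key observation: x = 1 and striking the common factor k + 2/3 reduces the term (C = -8, x = 1).
Term ratio: r(k) = 1 * (k-3) (k+4) / [(k+3/7) (k+1)] ; factor over Q: parameters, x = 1, and C = -8.


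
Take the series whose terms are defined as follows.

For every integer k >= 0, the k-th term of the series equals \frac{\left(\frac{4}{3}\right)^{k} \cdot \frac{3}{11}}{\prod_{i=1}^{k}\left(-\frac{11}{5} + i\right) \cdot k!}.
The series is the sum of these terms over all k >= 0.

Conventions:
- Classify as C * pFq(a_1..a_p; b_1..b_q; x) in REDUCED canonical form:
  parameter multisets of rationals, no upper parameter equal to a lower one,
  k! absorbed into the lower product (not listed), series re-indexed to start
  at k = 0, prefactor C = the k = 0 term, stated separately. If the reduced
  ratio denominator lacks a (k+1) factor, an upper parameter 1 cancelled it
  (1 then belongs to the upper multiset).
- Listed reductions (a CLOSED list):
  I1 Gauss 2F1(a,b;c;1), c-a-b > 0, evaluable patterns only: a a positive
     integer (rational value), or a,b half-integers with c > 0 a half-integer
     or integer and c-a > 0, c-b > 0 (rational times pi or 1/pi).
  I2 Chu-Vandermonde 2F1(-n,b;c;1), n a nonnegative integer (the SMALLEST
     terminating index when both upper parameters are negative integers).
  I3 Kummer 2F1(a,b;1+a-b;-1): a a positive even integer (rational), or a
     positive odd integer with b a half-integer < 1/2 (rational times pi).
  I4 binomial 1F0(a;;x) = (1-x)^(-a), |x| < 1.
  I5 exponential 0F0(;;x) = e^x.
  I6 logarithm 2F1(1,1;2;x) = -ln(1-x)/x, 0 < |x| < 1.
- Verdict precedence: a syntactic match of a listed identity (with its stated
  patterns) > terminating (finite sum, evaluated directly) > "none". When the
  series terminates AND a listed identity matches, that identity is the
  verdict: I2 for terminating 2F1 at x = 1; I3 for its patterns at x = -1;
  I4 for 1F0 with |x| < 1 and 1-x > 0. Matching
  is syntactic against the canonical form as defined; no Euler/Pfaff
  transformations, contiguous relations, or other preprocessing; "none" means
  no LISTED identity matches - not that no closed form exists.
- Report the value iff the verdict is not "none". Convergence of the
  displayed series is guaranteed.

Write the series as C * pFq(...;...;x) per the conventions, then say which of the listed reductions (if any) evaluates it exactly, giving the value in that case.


This is \frac{3}{11} * 0F1(-; -\frac{6}{5}; \frac{4}{3}) in reduced canonical form. Verdict: none here - no I1-I6 shape fits x = \frac{4}{3} with lower {-\frac{6}{5}}.

Key step: with t_0 = \frac{3}{11}, the lower running product (C = 3/11) is a rising factorial.
Term ratio: r(k) = \frac{4}{3} * 1 / [(k-\frac{6}{5}) (k+1)] - rational in k, leading ratio \frac{4}{3}; with t_0 = \frac{3}{11}, classification follows.


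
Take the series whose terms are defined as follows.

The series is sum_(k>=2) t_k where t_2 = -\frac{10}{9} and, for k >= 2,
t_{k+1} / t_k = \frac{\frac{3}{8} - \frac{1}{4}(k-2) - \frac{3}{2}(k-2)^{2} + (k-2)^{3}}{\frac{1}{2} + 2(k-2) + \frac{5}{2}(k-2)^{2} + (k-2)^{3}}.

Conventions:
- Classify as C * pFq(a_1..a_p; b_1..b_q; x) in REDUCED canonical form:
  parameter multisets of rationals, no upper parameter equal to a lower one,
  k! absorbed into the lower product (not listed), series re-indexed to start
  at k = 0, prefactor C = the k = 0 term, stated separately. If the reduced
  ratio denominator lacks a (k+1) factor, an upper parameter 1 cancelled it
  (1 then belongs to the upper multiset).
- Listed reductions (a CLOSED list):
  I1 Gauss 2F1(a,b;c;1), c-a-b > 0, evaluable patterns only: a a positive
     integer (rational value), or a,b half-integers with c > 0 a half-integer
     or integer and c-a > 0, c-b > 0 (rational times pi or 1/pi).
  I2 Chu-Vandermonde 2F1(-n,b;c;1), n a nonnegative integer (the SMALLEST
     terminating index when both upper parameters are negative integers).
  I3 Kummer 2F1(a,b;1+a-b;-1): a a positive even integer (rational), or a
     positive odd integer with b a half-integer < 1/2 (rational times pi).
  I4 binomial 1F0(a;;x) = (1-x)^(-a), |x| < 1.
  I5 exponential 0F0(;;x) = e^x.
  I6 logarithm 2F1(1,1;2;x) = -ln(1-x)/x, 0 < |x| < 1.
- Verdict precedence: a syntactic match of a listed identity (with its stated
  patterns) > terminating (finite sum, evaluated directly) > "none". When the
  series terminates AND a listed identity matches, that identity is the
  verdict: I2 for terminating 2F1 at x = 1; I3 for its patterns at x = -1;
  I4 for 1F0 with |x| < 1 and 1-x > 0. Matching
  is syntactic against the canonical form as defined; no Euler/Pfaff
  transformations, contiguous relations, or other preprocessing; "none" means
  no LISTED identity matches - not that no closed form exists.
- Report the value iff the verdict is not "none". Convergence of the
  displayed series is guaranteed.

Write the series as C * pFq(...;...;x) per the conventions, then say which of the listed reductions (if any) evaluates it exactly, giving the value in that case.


Prefactor -\frac{10}{9}, argument 1: 2F1 with upper {-\frac{3}{2}, -\frac{1}{2}} over lower {1}. Verdict: Gauss (I1, half-integer pattern) applies (x = 1; upper {-\frac{3}{2}, -\frac{1}{2}} half-integers, c = 1 in the evaluable pattern). Hence: \left(-\frac{160}{27}\right) / \pi.

First insight: from the first term -\frac{10}{9}: roots of the ratio polynomials (C = -10/9) are the negated parameters.
Ratio: r(k) = 1 * (k-\frac{3}{2}) (k-\frac{1}{2}) / [(k+1) (k+1)] ; factor over Q: parameters, x = 1, and C = -\frac{10}{9}.


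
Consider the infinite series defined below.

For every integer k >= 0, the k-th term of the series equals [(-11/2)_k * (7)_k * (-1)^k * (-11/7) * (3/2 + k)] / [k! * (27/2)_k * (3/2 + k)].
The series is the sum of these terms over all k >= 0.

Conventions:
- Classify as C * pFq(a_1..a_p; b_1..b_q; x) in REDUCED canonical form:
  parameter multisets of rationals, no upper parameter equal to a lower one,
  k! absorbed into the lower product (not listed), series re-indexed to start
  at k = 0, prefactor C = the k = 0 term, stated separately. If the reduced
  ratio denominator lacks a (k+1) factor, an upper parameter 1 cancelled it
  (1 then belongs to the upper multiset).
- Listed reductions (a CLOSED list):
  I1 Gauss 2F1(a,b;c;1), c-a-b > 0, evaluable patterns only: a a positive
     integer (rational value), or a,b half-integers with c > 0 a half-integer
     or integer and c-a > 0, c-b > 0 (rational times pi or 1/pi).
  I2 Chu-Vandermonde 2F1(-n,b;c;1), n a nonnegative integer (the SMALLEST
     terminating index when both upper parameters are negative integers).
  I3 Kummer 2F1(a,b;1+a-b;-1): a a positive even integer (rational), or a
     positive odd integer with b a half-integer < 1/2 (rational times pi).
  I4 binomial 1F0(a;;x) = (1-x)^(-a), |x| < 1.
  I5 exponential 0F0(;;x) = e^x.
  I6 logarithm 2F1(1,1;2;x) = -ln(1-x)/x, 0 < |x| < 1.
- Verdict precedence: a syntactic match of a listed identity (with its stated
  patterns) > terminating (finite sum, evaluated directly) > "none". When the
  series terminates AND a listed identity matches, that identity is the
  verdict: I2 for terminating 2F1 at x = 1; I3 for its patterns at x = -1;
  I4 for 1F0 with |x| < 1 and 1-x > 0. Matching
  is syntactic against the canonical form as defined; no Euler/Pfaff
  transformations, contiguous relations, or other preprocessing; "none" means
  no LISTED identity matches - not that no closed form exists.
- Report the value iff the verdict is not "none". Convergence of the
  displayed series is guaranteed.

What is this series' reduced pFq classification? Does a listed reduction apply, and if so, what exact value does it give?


At argument -1: a 2F1 with upper {-11/2, 7}, lower {27/2}, scaled by C = -11/7. Verdict: the Kummer evaluation I3 applies (x = -1; c = 27/2 equals 1+a-b for upper {-11/2, 7}: listed pattern). Value: (-1460727125/268435456) * pi.

First insight: x = (-1) and the factor k + 3/2 cancels (top and bottom), leaving C = -11/7.
Consecutive-term ratio: r(k) = (-1) * (k-11/2) (k+7) / [(k+27/2) (k+1)] - poly over poly, x = (-1) from leading terms; C = -11/7 at k = 0.


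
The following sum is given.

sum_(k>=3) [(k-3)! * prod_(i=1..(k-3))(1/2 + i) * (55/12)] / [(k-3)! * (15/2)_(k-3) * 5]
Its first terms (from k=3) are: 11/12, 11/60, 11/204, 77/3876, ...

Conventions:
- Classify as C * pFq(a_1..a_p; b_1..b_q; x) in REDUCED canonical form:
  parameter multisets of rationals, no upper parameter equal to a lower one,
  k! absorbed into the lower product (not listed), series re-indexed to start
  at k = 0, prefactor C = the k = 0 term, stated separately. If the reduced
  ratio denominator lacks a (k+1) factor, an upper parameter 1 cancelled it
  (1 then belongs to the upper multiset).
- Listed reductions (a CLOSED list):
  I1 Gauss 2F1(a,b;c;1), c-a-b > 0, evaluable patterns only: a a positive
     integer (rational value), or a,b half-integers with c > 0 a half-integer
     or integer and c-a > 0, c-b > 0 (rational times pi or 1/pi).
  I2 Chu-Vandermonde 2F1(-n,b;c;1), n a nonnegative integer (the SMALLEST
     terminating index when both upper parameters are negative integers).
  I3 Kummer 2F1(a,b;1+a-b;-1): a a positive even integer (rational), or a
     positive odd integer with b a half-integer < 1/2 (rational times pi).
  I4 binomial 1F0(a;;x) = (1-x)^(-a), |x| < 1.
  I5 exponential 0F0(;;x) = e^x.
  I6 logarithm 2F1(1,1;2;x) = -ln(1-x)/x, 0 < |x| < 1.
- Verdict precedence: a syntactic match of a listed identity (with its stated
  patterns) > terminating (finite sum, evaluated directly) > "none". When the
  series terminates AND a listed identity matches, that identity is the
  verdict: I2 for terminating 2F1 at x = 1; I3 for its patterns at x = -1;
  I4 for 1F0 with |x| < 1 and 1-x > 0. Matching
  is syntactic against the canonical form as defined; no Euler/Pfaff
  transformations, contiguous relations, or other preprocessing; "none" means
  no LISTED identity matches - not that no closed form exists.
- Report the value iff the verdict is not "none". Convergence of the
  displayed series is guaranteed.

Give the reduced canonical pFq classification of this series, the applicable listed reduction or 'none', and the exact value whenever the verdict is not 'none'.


The series (x = 1) is 2F1: upper {1, 3/2}, lower {15/2}, prefactor 11/12. Verdict at x = 1: Gauss's theorem (I1) matches (x = 1: the Gamma ratio telescopes since c-a-b = 5 > 0 and a = 1 in Z>0). Value: 143/120.

First insight: from the first term 11/12: the running product (prefactor 11/12) telescopes to a rising factorial.
Consecutive-term ratio: r(k) = 1 * (k+1) (k+3/2) / [(k+15/2) (k+1)] - poly over poly, x = 1 from leading terms; C = 11/12 at k = 0.


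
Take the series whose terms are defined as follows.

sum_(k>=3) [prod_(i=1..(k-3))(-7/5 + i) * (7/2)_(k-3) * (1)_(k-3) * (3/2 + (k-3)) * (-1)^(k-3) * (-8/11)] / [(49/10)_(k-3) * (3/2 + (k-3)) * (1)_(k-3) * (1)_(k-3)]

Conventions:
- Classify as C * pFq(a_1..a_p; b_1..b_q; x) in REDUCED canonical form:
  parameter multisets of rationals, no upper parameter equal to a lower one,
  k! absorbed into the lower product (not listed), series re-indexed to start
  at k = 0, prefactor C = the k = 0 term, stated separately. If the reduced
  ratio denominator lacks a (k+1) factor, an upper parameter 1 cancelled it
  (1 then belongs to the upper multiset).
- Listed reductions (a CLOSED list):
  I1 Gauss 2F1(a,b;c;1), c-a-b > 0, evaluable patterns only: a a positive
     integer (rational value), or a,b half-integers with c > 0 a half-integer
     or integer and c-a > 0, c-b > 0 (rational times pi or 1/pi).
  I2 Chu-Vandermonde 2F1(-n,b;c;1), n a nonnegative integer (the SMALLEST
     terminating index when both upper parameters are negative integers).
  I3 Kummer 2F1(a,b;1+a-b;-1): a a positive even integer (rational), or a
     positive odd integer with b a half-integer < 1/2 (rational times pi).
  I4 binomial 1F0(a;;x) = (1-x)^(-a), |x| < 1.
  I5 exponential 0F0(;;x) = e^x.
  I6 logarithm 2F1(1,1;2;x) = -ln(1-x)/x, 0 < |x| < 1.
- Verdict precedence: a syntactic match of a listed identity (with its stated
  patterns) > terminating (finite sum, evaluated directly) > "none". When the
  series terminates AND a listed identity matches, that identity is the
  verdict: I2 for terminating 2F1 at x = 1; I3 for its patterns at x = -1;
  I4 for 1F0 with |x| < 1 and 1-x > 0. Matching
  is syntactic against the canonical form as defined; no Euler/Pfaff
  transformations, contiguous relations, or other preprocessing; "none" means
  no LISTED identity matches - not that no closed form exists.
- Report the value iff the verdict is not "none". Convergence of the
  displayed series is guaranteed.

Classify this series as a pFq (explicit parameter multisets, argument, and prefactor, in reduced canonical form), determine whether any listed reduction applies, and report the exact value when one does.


Prefactor -8/11, argument -1: 2F1 with upper {-2/5, 7/2} over lower {49/10}. Verdict: none (x = -1): each listed identity misses the multisets {-2/5, 7/2} ; {49/10}.

Key observation: t_0 being -8/11, the running product (C = -8/11) telescopes to a rising factorial.
Ratio: r(k) = (-1) * (k-2/5) (k+7/2) / [(k+49/10) (k+1)] ; factor over Q: parameters, x = (-1), and C = -8/11.


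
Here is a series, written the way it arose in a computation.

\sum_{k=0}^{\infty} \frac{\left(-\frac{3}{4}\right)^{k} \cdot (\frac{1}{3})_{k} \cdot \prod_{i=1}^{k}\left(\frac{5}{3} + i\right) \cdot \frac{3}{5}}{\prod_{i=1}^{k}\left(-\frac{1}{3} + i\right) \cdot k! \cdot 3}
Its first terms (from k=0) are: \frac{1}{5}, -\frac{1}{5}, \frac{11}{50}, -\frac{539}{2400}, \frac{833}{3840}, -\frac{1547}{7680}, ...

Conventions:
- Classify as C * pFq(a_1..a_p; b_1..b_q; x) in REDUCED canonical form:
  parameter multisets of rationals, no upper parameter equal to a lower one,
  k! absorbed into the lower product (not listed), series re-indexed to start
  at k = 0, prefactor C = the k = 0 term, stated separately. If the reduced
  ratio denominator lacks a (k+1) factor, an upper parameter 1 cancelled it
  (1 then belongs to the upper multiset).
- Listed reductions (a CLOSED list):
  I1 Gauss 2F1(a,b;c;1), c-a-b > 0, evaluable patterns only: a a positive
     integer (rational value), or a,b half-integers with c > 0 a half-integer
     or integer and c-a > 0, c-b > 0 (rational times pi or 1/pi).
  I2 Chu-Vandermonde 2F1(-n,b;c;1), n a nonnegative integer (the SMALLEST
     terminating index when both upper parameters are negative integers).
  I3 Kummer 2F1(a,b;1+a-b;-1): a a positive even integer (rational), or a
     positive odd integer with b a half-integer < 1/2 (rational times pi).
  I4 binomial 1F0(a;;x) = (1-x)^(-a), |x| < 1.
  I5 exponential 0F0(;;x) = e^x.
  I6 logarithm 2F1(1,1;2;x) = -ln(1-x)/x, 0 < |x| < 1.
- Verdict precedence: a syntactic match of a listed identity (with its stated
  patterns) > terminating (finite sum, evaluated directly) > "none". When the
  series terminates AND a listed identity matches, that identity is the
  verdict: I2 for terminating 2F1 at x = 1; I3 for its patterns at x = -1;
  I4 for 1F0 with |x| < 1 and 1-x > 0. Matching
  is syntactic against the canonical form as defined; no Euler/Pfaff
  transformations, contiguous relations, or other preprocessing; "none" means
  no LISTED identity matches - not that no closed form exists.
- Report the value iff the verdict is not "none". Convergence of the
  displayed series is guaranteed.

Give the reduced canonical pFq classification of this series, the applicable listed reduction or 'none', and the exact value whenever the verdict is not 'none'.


At argument -\frac{3}{4}: a 2F1 with upper {\frac{1}{3}, \frac{8}{3}}, lower {\frac{2}{3}}, scaled by C = \frac{1}{5}. Verdict: none. No listed pattern accepts 2F1(\frac{1}{3}, \frac{8}{3}; \frac{2}{3}; -\frac{3}{4}).

The tell: t_0 being \frac{1}{5}, the lower running product (C = 1/5, x = -3/4) is a rising factorial.
Consecutive-term ratio: r(k) = -\frac{3}{4} * (k+\frac{1}{3}) (k+\frac{8}{3}) / [(k+\frac{2}{3}) (k+1)] - rational; roots negated = parameters, x = -\frac{3}{4}, C = \frac{1}{5}.


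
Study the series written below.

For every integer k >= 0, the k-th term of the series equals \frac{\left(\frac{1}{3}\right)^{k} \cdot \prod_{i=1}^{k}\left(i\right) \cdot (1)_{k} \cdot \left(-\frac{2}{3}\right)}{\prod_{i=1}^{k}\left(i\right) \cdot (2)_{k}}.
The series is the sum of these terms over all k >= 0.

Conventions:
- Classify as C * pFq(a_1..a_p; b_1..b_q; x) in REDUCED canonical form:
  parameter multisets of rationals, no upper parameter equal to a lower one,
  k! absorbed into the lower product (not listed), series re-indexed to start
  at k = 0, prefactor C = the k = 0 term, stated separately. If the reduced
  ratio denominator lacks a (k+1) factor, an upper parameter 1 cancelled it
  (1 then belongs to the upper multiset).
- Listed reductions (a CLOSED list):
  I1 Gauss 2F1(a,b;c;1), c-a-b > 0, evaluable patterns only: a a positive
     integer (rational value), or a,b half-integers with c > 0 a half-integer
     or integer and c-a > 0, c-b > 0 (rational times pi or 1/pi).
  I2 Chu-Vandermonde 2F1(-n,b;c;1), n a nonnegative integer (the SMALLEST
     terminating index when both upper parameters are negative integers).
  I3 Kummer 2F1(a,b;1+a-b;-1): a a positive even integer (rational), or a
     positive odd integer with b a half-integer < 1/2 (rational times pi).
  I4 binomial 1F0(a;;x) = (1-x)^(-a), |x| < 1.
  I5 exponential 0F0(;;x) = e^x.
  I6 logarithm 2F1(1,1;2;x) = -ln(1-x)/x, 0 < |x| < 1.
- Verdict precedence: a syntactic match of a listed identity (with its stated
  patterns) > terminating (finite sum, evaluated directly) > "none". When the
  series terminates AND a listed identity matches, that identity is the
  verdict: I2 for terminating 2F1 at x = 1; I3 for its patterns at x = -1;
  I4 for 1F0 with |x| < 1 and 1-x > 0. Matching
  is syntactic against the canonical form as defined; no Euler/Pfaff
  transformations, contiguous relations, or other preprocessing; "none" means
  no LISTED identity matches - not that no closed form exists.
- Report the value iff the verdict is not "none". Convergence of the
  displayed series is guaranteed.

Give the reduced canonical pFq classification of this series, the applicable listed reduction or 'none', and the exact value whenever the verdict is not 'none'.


x = \frac{1}{3} here; the reduced form reads 2F1, upper {1, 1}, lower {2}, C = -\frac{2}{3}. Verdict at x = \frac{1}{3}: the logarithmic series (I6) matches (the logarithm: parameters (1,1;2), x = \frac{1}{3}). Hence: 2 \cdot \ln\left(\frac{2}{3}\right).

Key observation: from the first term -\frac{2}{3}: the running product (prefactor -2/3) telescopes to a rising factorial.
Step ratio: r(k) = \frac{1}{3} * (k+1) (k+1) / [(k+2) (k+1)] - rational; roots negated = parameters, x = \frac{1}{3}, C = -\frac{2}{3}.


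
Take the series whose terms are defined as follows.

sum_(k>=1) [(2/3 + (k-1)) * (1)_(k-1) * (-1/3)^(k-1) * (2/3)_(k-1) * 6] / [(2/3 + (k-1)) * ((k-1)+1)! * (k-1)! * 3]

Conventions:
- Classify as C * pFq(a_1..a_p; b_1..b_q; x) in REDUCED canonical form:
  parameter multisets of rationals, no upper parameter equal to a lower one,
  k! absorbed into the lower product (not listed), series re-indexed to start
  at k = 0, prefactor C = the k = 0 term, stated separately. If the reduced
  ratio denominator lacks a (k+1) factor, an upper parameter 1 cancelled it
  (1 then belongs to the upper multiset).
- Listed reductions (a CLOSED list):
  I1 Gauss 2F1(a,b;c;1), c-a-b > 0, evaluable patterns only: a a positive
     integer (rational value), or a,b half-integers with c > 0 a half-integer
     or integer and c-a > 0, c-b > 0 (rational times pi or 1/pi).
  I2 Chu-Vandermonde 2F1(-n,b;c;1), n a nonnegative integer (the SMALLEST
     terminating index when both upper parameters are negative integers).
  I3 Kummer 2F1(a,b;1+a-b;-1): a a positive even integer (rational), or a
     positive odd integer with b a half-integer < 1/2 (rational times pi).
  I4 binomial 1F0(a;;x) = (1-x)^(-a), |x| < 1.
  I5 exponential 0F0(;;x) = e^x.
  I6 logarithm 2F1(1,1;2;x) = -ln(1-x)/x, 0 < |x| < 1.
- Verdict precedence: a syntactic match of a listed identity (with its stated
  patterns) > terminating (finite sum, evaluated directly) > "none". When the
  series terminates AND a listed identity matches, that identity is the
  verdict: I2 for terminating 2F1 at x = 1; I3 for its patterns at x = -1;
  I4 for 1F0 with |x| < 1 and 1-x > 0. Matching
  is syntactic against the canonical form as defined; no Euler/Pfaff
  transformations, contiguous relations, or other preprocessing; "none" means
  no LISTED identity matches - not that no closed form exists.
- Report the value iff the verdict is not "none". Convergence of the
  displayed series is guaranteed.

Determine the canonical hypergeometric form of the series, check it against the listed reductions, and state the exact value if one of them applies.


First insight: x = (-1/3) and the constant factors (prefactor 2) combine into one prefactor.
Ratio: r(k) = (-1/3) * (k+2/3) (k+1) / [(k+2) (k+1)] ; factor over Q: parameters, x = (-1/3), and C = 2.

With C = 2: the canonical form is 2F1(2/3, 1; 2; -1/3). Verdict: none - this 2F1 at x = -1/3 matches no listed pattern, and upper {2/3, 1} holds no stopper.


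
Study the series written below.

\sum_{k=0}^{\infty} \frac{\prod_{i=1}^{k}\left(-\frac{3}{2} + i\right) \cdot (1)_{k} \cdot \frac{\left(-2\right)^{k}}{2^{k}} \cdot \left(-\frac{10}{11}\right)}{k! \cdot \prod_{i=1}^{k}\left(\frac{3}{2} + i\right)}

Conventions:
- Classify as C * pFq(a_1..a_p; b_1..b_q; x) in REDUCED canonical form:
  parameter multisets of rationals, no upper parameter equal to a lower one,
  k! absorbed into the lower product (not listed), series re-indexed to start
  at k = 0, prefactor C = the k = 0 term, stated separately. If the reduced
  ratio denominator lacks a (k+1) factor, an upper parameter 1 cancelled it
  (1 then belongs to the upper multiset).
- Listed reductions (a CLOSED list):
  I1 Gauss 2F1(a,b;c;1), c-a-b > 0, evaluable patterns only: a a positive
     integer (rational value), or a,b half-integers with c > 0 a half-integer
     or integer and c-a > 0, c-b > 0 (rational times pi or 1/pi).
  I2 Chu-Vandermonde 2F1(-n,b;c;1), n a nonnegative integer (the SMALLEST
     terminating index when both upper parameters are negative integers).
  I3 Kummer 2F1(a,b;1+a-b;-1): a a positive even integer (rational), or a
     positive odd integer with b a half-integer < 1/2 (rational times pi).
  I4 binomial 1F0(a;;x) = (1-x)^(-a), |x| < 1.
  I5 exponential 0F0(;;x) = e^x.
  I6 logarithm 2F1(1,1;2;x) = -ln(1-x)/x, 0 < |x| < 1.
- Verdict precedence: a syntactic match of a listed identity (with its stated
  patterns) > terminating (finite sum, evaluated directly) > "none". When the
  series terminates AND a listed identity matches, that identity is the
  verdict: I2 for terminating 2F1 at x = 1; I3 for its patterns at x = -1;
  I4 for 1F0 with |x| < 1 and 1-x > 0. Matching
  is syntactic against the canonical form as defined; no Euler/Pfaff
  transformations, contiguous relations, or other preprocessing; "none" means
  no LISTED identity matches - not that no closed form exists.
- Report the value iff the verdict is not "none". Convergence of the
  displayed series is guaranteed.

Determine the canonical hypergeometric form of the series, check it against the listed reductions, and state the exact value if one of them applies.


Reduced: x = -1, 2F1, upper = {-\frac{1}{2}, 1}, lower = {\frac{5}{2}}, C = -\frac{10}{11}. Verdict: this is Kummer's theorem (I3) (x = -1; c = \frac{5}{2} equals 1+a-b for upper {-\frac{1}{2}, 1}: listed pattern). Value: \left(-\frac{15}{44}\right) \cdot \pi.

Structural cue: from the first term -\frac{10}{11}: the running product (C = -10/11) telescopes to a rising factorial.
Ratio: r(k) = -1 * (k-\frac{1}{2}) (k+1) / [(k+\frac{5}{2}) (k+1)] - rational in k. x = -1; t_0 = -\frac{10}{11}; negate the roots.


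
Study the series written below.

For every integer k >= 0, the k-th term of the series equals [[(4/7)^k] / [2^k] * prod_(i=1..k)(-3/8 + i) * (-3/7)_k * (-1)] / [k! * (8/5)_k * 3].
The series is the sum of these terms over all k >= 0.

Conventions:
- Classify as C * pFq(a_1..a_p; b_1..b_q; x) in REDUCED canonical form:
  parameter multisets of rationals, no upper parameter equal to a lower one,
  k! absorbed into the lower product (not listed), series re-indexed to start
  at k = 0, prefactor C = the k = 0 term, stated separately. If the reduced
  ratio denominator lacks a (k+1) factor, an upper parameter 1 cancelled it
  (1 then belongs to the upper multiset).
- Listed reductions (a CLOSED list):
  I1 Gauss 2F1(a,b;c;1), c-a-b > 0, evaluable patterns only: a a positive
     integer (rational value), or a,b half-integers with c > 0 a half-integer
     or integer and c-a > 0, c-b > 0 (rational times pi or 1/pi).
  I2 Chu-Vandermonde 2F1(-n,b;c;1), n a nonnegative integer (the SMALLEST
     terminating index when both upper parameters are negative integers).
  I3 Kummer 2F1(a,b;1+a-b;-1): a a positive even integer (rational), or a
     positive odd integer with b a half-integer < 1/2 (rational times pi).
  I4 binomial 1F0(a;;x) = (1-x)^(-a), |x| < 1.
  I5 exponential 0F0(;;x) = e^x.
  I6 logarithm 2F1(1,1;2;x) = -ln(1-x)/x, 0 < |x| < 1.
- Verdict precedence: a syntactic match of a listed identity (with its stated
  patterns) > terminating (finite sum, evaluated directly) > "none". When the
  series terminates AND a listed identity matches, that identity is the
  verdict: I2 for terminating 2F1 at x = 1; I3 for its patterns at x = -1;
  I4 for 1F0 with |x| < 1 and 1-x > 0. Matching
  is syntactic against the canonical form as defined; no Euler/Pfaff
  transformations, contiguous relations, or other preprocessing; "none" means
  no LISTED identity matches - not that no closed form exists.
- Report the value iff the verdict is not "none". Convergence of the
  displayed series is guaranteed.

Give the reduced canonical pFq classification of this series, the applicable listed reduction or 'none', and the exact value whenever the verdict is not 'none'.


Key step: t_0 = -1/3 here, and the constant factors (C = -1/3, x = 2/7) combine into one prefactor.
Step ratio: r(k) = (2/7) * (k-3/7) (k+5/8) / [(k+8/5) (k+1)] - rational in k, leading ratio (2/7); with t_0 = -1/3, classification follows.

x = 2/7 here; the reduced form reads 2F1, upper {-3/7, 5/8}, lower {8/5}, C = -1/3. Verdict: no listed reduction: x = 2/7 and upper {-3/7, 5/8} fail every I1-I6 pattern.


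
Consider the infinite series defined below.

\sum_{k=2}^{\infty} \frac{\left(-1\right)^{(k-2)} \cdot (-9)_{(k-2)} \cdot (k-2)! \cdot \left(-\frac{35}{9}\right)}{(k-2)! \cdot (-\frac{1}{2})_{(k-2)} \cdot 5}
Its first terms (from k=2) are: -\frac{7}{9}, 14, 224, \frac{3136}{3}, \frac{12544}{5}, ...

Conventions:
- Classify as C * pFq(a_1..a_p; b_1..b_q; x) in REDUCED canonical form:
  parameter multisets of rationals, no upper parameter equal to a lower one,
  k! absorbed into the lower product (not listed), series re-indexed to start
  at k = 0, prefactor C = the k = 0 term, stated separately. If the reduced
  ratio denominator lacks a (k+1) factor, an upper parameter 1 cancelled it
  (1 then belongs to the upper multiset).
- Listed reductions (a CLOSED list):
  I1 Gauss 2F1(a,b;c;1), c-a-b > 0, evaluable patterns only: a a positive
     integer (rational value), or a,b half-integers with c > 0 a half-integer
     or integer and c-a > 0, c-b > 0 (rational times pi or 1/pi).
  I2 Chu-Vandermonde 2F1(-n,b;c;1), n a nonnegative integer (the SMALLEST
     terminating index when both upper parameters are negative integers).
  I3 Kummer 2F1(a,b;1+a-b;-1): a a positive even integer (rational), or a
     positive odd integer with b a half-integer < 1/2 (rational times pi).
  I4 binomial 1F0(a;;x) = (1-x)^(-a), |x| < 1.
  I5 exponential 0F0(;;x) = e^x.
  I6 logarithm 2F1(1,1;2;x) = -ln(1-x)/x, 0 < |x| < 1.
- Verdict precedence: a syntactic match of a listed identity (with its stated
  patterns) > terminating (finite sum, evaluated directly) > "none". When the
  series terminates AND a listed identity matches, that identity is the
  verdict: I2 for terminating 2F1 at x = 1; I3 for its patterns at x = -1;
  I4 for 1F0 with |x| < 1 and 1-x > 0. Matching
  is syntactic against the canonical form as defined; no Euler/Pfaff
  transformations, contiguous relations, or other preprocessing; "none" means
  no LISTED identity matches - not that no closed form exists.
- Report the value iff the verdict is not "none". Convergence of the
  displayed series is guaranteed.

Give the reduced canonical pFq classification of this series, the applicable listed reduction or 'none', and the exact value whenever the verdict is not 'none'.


With C = -\frac{7}{9}: the canonical form is 2F1(-9, 1; -\frac{1}{2}; -1). Verdict: terminating (-9 upstairs). 10 nonzero terms in all; added directly. Its exact value is \frac{16608473}{1287}.

Key step: t_0 = -\frac{7}{9} here, and the constant factors (C = -7/9, x = -1) combine into one prefactor.
Consecutive-term ratio: r(k) = -1 * (k-9) (k+1) / [(k-\frac{1}{2}) (k+1)] - poly over poly, x = -1 from leading terms; C = -\frac{7}{9} at k = 0.


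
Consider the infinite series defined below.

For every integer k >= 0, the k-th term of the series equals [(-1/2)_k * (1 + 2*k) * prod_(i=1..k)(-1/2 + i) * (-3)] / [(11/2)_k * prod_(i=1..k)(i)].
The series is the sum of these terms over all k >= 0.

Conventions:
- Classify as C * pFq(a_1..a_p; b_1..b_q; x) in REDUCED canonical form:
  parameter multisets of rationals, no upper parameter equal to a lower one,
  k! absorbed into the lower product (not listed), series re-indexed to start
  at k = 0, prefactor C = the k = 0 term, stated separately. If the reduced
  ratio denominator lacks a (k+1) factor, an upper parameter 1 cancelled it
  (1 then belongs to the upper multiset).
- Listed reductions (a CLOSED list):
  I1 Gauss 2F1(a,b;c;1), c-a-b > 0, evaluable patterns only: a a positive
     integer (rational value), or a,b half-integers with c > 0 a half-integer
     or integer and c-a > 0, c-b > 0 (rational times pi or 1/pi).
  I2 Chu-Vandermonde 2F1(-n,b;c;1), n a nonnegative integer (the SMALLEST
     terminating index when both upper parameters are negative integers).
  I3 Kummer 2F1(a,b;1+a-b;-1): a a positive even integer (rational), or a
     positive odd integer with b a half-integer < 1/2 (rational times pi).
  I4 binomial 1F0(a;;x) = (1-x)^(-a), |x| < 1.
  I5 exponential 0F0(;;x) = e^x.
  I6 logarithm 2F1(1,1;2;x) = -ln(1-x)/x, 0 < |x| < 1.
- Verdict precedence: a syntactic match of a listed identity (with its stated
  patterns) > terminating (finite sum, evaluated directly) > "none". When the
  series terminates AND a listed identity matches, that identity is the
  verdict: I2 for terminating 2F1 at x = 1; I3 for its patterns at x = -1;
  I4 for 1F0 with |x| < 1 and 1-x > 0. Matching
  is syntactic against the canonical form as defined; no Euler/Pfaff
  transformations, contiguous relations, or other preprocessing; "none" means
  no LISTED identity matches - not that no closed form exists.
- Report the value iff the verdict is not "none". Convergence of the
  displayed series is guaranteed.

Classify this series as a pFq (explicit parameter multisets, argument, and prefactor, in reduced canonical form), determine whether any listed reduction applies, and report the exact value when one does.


At argument 1: a 2F1 with upper {-1/2, 3/2}, lower {11/2}, scaled by C = -3. Verdict (x = 1): Gauss (I1, half-integer pattern) applies (x = 1; upper {-1/2, 3/2} half-integers, c = 11/2 in the evaluable pattern). Its exact value is (-6615/8192) * pi.

Structural cue: t_0 being -3, the product of the first k integers (C = -3, x = 1) is k!.
Term ratio: r(k) = 1 * (k-1/2) (k+3/2) / [(k+11/2) (k+1)] - rational; roots negated = parameters, x = 1, C = -3.


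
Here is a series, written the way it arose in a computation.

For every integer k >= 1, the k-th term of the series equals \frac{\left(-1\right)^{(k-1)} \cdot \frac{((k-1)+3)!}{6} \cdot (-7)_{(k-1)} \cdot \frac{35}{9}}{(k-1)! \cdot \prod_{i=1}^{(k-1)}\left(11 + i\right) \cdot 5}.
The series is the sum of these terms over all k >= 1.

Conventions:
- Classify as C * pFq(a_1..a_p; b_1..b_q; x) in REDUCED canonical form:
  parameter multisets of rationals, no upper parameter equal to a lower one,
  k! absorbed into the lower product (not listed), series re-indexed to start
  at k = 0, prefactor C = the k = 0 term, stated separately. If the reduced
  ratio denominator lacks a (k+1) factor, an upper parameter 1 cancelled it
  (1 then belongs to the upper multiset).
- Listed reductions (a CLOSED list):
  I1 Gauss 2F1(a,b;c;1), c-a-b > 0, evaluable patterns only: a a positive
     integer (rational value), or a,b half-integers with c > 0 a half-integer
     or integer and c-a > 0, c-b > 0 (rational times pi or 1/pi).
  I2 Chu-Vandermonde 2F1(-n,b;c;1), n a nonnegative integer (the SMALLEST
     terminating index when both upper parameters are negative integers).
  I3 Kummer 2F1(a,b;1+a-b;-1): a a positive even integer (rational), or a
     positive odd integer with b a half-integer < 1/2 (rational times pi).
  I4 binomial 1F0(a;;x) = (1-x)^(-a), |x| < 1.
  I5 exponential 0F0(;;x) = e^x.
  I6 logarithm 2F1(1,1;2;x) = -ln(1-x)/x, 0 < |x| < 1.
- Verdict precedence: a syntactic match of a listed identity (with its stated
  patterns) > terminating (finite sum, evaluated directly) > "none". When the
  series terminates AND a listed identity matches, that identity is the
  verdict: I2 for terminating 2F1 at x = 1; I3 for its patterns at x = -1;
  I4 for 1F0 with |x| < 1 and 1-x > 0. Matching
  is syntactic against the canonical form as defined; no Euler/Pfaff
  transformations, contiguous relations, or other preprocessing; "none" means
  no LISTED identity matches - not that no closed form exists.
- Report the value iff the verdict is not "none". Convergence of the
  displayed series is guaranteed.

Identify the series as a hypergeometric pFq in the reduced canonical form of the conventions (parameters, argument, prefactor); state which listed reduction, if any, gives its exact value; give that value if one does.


This is \frac{7}{9} * 2F1(-7, 4; 12; -1) in reduced canonical form. Verdict: Kummer's theorem (I3) fires (x = -1; c = 12 equals 1+a-b for upper {-7, 4}: listed pattern). Hence: \frac{385}{54}.

Key step: from the first term \frac{7}{9}: the constant factors (C = 7/9) combine into one prefactor.
Term ratio: r(k) = -1 * (k-7) (k+4) / [(k+12) (k+1)] - rational in k, leading ratio -1; with t_0 = \frac{7}{9}, classification follows.


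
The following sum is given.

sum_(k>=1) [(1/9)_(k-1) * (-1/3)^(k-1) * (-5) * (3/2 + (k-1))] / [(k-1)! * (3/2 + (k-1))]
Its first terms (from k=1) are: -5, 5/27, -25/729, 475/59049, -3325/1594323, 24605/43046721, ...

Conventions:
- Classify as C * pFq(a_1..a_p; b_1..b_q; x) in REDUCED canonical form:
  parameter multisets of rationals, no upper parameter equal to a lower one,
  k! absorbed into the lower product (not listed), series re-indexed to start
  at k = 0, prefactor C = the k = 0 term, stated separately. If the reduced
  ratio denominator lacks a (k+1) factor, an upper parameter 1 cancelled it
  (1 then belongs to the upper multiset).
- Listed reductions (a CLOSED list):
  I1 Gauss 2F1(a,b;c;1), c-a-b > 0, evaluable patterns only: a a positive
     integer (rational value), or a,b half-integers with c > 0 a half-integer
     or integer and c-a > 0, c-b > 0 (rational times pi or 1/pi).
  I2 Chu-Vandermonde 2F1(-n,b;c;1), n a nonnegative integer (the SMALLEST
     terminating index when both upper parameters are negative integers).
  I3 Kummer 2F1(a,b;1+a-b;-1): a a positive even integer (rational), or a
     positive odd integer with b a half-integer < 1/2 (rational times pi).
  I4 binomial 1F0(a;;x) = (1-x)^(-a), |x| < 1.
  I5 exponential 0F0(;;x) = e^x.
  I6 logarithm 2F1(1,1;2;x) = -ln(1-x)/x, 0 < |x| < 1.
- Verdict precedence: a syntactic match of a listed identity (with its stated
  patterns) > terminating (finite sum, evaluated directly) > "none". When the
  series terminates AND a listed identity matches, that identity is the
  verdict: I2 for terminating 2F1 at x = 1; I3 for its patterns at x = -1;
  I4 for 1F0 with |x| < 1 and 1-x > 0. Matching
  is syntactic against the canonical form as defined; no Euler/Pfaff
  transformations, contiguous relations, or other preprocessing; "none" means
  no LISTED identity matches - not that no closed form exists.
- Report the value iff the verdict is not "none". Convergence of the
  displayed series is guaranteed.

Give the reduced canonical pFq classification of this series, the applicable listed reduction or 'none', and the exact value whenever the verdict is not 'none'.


Canonical form: C = -5 times 1F0 with upper {1/9}, lower {-}, x = -1/3. Verdict: binomial (I4) matches (the 1F0 binomial series: exponent -1/9, x = -1/3). Hence: (-5) * (4/3)^(-1/9).

The tell: with t_0 = -5, k + 3/2 divides numerator and denominator alike; C = -5 after cancelling.
Step ratio: r(k) = (-1/3) * (k+1/9) / [(k+1)] - rational in k. x = (-1/3); t_0 = -5; negate the roots.
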